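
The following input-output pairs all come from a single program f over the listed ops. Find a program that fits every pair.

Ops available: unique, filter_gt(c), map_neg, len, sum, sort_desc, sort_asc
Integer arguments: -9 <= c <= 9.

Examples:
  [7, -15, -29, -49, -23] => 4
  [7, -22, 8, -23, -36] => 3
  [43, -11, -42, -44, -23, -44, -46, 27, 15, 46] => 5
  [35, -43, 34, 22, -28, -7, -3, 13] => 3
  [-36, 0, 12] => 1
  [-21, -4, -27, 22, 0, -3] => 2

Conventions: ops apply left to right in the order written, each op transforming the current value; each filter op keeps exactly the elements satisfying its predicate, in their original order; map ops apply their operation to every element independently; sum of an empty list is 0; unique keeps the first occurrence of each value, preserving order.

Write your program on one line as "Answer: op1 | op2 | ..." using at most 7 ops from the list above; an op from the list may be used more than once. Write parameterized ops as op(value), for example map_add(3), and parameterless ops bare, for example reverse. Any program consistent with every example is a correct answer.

map_neg | filter_gt(3) | sort_asc | unique | filter_gt(5) | len

Check, running the answer program on each example:
  [7, -15, -29, -49, -23] -> [-7, 15, 29, 49, 23] -> [15, 29, 49, 23] -> [15, 23, 29, 49] -> [15, 23, 29, 49] -> [15, 23, 29, 49] -> 4
  [7, -22, 8, -23, -36] -> [-7, 22, -8, 23, 36] -> [22, 23, 36] -> [22, 23, 36] -> [22, 23, 36] -> [22, 23, 36] -> 3
  [43, -11, -42, -44, -23, -44, -46, 27, 15, 46] -> [-43, 11, 42, 44, 23, 44, 46, -27, -15, -46] -> [11, 42, 44, 23, 44, 46] -> [11, 23, 42, 44, 44, 46] -> [11, 23, 42, 44, 46] -> [11, 23, 42, 44, 46] -> 5
  [35, -43, 34, 22, -28, -7, -3, 13] -> [-35, 43, -34, -22, 28, 7, 3, -13] -> [43, 28, 7] -> [7, 28, 43] -> [7, 28, 43] -> [7, 28, 43] -> 3
  [-36, 0, 12] -> [36, 0, -12] -> [36] -> [36] -> [36] -> [36] -> 1
  [-21, -4, -27, 22, 0, -3] -> [21, 4, 27, -22, 0, 3] -> [21, 4, 27] -> [4, 21, 27] -> [4, 21, 27] -> [21, 27] -> 2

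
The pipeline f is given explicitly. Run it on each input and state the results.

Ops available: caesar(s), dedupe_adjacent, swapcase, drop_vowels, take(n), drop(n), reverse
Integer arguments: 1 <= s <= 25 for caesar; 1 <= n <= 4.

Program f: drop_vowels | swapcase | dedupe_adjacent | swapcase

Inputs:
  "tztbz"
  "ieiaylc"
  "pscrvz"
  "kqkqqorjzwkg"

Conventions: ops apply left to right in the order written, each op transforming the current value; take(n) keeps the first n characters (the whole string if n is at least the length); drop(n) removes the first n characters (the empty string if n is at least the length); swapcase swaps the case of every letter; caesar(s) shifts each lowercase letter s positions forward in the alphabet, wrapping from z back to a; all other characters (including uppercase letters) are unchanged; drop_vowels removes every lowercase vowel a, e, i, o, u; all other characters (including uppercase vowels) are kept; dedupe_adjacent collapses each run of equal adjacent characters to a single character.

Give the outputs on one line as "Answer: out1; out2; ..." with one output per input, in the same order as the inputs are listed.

Execution, op by op:
  "tztbz" -> "tztbz" -> "TZTBZ" -> "TZTBZ" -> "tztbz"
  "ieiaylc" -> "ylc" -> "YLC" -> "YLC" -> "ylc"
  "pscrvz" -> "pscrvz" -> "PSCRVZ" -> "PSCRVZ" -> "pscrvz"
  "kqkqqorjzwkg" -> "kqkqqrjzwkg" -> "KQKQQRJZWKG" -> "KQKQRJZWKG" -> "kqkqrjzwkg"

"tztbz"; "ylc"; "pscrvz"; "kqkqrjzwkg"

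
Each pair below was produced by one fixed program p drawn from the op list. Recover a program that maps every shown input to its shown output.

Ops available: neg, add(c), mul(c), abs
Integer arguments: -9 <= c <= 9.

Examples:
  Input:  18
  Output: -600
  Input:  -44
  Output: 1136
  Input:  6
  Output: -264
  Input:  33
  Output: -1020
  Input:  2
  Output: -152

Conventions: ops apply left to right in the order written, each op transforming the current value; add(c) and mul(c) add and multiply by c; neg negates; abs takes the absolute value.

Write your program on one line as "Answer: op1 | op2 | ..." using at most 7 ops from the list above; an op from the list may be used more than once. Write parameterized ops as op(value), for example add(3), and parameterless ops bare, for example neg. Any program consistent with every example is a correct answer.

add(7) | neg | add(3) | mul(-7) | add(-4) | mul(-4)

Check, running the answer program on each example:
  18 -> 25 -> -25 -> -22 -> 154 -> 150 -> -600
  -44 -> -37 -> 37 -> 40 -> -280 -> -284 -> 1136
  6 -> 13 -> -13 -> -10 -> 70 -> 66 -> -264
  33 -> 40 -> -40 -> -37 -> 259 -> 255 -> -1020
  2 -> 9 -> -9 -> -6 -> 42 -> 38 -> -152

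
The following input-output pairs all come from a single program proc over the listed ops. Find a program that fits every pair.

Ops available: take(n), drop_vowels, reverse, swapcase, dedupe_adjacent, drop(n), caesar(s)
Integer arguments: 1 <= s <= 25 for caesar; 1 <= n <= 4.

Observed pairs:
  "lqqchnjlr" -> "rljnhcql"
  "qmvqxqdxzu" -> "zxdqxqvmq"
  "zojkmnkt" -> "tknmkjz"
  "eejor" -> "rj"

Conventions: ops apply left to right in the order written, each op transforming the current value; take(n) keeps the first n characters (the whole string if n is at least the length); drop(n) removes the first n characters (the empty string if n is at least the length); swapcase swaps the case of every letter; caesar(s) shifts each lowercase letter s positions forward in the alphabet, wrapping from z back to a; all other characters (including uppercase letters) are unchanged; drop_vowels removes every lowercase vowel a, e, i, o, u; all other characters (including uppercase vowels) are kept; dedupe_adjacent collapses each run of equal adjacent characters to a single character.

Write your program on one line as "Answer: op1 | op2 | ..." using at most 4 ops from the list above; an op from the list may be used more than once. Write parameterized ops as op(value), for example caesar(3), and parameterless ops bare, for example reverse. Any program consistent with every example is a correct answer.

reverse | drop_vowels | dedupe_adjacent

Check, running the answer program on each example:
  "lqqchnjlr" -> "rljnhcqql" -> "rljnhcqql" -> "rljnhcql"
  "qmvqxqdxzu" -> "uzxdqxqvmq" -> "zxdqxqvmq" -> "zxdqxqvmq"
  "zojkmnkt" -> "tknmkjoz" -> "tknmkjz" -> "tknmkjz"
  "eejor" -> "rojee" -> "rj" -> "rj"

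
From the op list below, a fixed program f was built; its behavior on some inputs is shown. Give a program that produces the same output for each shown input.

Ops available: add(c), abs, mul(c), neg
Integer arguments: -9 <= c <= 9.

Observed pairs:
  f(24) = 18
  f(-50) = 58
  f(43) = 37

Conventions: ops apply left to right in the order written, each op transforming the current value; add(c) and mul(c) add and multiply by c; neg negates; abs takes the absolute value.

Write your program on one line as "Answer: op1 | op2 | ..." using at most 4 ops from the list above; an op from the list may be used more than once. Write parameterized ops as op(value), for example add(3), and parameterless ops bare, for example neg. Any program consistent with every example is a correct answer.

neg | add(7) | abs | add(1)

Check, running the answer program on each example:
  24 -> -24 -> -17 -> 17 -> 18
  -50 -> 50 -> 57 -> 57 -> 58
  43 -> -43 -> -36 -> 36 -> 37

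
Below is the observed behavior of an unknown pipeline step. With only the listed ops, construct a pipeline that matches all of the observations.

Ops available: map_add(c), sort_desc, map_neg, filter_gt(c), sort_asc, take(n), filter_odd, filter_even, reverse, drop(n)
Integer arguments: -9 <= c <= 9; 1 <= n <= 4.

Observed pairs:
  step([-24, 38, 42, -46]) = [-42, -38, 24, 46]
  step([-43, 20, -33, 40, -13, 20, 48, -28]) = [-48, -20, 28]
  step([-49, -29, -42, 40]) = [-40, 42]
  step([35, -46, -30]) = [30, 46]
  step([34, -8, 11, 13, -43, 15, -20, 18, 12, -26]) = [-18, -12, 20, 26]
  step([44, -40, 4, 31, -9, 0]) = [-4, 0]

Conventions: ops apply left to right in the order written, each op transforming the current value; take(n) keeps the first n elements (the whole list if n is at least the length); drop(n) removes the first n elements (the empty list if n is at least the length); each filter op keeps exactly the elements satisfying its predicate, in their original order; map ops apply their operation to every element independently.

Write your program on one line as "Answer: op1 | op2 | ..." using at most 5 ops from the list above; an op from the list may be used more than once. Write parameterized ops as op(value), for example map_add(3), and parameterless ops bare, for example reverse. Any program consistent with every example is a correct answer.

reverse | map_neg | take(4) | sort_asc | filter_even

Check, running the answer program on each example:
  [-24, 38, 42, -46] -> [-46, 42, 38, -24] -> [46, -42, -38, 24] -> [46, -42, -38, 24] -> [-42, -38, 24, 46] -> [-42, -38, 24, 46]
  [-43, 20, -33, 40, -13, 20, 48, -28] -> [-28, 48, 20, -13, 40, -33, 20, -43] -> [28, -48, -20, 13, -40, 33, -20, 43] -> [28, -48, -20, 13] -> [-48, -20, 13, 28] -> [-48, -20, 28]
  [-49, -29, -42, 40] -> [40, -42, -29, -49] -> [-40, 42, 29, 49] -> [-40, 42, 29, 49] -> [-40, 29, 42, 49] -> [-40, 42]
  [35, -46, -30] -> [-30, -46, 35] -> [30, 46, -35] -> [30, 46, -35] -> [-35, 30, 46] -> [30, 46]
  [34, -8, 11, 13, -43, 15, -20, 18, 12, -26] -> [-26, 12, 18, -20, 15, -43, 13, 11, -8, 34] -> [26, -12, -18, 20, -15, 43, -13, -11, 8, -34] -> [26, -12, -18, 20] -> [-18, -12, 20, 26] -> [-18, -12, 20, 26]
  [44, -40, 4, 31, -9, 0] -> [0, -9, 31, 4, -40, 44] -> [0, 9, -31, -4, 40, -44] -> [0, 9, -31, -4] -> [-31, -4, 0, 9] -> [-4, 0]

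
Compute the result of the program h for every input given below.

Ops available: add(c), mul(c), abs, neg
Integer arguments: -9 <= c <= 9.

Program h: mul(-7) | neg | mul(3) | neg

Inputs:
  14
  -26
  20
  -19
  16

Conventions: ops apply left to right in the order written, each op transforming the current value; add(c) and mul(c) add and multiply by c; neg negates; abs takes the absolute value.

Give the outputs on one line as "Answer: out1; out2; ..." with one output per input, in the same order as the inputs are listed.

Execution, op by op:
  14 -> -98 -> 98 -> 294 -> -294
  -26 -> 182 -> -182 -> -546 -> 546
  20 -> -140 -> 140 -> 420 -> -420
  -19 -> 133 -> -133 -> -399 -> 399
  16 -> -112 -> 112 -> 336 -> -336

-294; 546; -420; 399; -336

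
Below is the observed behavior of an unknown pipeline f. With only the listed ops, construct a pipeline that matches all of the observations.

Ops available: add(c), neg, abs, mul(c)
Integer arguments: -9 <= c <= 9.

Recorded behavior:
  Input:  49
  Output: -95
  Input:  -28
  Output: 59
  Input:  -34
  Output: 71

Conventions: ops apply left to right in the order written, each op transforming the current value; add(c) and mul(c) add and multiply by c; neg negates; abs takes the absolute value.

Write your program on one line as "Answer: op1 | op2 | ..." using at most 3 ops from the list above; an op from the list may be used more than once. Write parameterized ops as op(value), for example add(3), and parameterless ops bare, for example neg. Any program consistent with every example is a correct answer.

mul(-2) | add(3)

Check, running the answer program on each example:
  49 -> -98 -> -95
  -28 -> 56 -> 59
  -34 -> 68 -> 71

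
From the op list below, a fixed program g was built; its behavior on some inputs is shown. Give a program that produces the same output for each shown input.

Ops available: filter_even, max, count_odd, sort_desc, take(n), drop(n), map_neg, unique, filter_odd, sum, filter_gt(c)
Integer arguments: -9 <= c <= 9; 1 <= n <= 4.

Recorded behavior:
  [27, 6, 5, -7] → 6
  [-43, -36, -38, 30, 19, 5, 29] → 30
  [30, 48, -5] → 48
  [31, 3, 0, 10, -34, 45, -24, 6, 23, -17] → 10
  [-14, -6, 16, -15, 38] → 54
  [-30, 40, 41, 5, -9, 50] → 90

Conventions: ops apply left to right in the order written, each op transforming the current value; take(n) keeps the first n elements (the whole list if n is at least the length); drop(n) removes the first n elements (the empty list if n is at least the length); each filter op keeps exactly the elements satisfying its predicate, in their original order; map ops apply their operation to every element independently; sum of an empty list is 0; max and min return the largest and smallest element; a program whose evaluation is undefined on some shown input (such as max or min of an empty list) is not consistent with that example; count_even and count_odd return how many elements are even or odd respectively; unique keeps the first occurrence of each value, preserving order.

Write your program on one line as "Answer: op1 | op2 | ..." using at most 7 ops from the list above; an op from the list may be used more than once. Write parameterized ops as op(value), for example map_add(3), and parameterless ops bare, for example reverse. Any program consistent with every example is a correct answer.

drop(1) | filter_even | take(3) | filter_gt(2) | sort_desc | sum

Check, running the answer program on each example:
  [27, 6, 5, -7] -> [6, 5, -7] -> [6] -> [6] -> [6] -> [6] -> 6
  [-43, -36, -38, 30, 19, 5, 29] -> [-36, -38, 30, 19, 5, 29] -> [-36, -38, 30] -> [-36, -38, 30] -> [30] -> [30] -> 30
  [30, 48, -5] -> [48, -5] -> [48] -> [48] -> [48] -> [48] -> 48
  [31, 3, 0, 10, -34, 45, -24, 6, 23, -17] -> [3, 0, 10, -34, 45, -24, 6, 23, -17] -> [0, 10, -34, -24, 6] -> [0, 10, -34] -> [10] -> [10] -> 10
  [-14, -6, 16, -15, 38] -> [-6, 16, -15, 38] -> [-6, 16, 38] -> [-6, 16, 38] -> [16, 38] -> [38, 16] -> 54
  [-30, 40, 41, 5, -9, 50] -> [40, 41, 5, -9, 50] -> [40, 50] -> [40, 50] -> [40, 50] -> [50, 40] -> 90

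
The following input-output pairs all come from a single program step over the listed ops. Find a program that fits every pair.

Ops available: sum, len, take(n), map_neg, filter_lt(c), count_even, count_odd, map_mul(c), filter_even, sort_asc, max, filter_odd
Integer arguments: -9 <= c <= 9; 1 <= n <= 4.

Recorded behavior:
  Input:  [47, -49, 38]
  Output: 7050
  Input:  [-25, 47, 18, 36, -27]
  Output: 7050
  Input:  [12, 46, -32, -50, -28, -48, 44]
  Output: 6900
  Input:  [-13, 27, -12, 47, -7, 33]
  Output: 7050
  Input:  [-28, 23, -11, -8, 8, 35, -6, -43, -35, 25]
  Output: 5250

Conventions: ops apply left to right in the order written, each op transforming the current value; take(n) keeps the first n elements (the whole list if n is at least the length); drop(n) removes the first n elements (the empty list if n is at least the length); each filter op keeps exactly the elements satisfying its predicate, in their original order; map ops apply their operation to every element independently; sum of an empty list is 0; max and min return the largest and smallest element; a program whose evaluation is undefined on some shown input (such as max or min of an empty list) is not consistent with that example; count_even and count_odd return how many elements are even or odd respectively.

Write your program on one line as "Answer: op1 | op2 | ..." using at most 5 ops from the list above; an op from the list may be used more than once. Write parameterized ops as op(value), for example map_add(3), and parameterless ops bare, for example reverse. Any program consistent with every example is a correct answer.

map_mul(5) | map_mul(5) | map_mul(6) | max

Check, running the answer program on each example:
  [47, -49, 38] -> [235, -245, 190] -> [1175, -1225, 950] -> [7050, -7350, 5700] -> 7050
  [-25, 47, 18, 36, -27] -> [-125, 235, 90, 180, -135] -> [-625, 1175, 450, 900, -675] -> [-3750, 7050, 2700, 5400, -4050] -> 7050
  [12, 46, -32, -50, -28, -48, 44] -> [60, 230, -160, -250, -140, -240, 220] -> [300, 1150, -800, -1250, -700, -1200, 1100] -> [1800, 6900, -4800, -7500, -4200, -7200, 6600] -> 6900
  [-13, 27, -12, 47, -7, 33] -> [-65, 135, -60, 235, -35, 165] -> [-325, 675, -300, 1175, -175, 825] -> [-1950, 4050, -1800, 7050, -1050, 4950] -> 7050
  [-28, 23, -11, -8, 8, 35, -6, -43, -35, 25] -> [-140, 115, -55, -40, 40, 175, -30, -215, -175, 125] -> [-700, 575, -275, -200, 200, 875, -150, -1075, -875, 625] -> [-4200, 3450, -1650, -1200, 1200, 5250, -900, -6450, -5250, 3750] -> 5250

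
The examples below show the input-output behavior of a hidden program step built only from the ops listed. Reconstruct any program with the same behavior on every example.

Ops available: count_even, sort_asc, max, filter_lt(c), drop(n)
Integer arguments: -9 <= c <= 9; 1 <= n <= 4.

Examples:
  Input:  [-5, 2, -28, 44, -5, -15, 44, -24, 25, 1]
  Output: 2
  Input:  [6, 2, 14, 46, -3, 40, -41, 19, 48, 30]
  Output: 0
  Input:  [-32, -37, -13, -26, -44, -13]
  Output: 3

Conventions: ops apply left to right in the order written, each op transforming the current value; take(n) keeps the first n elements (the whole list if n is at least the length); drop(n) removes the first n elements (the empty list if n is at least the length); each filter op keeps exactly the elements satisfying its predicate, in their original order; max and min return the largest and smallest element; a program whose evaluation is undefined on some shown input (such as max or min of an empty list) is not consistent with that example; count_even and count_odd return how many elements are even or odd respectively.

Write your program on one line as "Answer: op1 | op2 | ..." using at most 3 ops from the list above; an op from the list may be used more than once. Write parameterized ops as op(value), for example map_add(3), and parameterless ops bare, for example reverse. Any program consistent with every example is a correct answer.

filter_lt(-5) | sort_asc | count_even

Check, running the answer program on each example:
  [-5, 2, -28, 44, -5, -15, 44, -24, 25, 1] -> [-28, -15, -24] -> [-28, -24, -15] -> 2
  [6, 2, 14, 46, -3, 40, -41, 19, 48, 30] -> [-41] -> [-41] -> 0
  [-32, -37, -13, -26, -44, -13] -> [-32, -37, -13, -26, -44, -13] -> [-44, -37, -32, -26, -13, -13] -> 3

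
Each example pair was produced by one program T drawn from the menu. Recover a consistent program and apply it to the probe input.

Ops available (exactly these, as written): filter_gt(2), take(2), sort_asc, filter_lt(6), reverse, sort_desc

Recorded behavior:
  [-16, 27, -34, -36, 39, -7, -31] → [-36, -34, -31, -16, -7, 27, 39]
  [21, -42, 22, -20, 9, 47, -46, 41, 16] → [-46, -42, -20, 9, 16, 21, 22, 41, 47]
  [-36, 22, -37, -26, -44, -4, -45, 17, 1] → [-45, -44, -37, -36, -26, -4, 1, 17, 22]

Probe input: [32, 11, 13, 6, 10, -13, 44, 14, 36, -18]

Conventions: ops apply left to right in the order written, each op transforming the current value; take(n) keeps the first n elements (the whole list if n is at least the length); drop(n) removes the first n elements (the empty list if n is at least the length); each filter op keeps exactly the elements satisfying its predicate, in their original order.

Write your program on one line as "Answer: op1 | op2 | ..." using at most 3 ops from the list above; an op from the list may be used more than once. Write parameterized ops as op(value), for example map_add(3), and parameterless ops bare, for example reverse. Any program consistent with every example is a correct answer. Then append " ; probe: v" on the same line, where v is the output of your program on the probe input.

sort_desc | reverse ; probe: [-18, -13, 6, 10, 11, 13, 14, 32, 36, 44]

Check, running the answer program on each example:
  [-16, 27, -34, -36, 39, -7, -31] -> [39, 27, -7, -16, -31, -34, -36] -> [-36, -34, -31, -16, -7, 27, 39]
  [21, -42, 22, -20, 9, 47, -46, 41, 16] -> [47, 41, 22, 21, 16, 9, -20, -42, -46] -> [-46, -42, -20, 9, 16, 21, 22, 41, 47]
  [-36, 22, -37, -26, -44, -4, -45, 17, 1] -> [22, 17, 1, -4, -26, -36, -37, -44, -45] -> [-45, -44, -37, -36, -26, -4, 1, 17, 22]
  probe: [32, 11, 13, 6, 10, -13, 44, 14, 36, -18] -> [44, 36, 32, 14, 13, 11, 10, 6, -13, -18] -> [-18, -13, 6, 10, 11, 13, 14, 32, 36, 44]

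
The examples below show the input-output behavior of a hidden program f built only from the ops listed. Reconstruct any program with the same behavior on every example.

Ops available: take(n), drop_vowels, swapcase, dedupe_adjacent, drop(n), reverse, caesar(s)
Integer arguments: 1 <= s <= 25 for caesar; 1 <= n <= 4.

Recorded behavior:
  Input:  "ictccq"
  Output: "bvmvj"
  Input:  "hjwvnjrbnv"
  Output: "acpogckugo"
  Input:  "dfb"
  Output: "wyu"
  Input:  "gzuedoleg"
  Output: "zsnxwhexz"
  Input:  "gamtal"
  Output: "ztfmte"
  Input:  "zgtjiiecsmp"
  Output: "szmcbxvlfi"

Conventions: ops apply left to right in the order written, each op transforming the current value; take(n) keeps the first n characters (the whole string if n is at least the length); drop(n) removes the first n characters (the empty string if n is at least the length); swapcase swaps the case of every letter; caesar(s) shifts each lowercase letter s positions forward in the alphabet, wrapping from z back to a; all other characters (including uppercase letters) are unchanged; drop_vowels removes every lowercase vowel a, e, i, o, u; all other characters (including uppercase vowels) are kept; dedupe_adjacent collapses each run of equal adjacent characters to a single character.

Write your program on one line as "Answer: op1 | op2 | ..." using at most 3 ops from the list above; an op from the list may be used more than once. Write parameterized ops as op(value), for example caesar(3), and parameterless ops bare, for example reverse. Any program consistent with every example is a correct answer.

dedupe_adjacent | caesar(19)

Check, running the answer program on each example:
  "ictccq" -> "ictcq" -> "bvmvj"
  "hjwvnjrbnv" -> "hjwvnjrbnv" -> "acpogckugo"
  "dfb" -> "dfb" -> "wyu"
  "gzuedoleg" -> "gzuedoleg" -> "zsnxwhexz"
  "gamtal" -> "gamtal" -> "ztfmte"
  "zgtjiiecsmp" -> "zgtjiecsmp" -> "szmcbxvlfi"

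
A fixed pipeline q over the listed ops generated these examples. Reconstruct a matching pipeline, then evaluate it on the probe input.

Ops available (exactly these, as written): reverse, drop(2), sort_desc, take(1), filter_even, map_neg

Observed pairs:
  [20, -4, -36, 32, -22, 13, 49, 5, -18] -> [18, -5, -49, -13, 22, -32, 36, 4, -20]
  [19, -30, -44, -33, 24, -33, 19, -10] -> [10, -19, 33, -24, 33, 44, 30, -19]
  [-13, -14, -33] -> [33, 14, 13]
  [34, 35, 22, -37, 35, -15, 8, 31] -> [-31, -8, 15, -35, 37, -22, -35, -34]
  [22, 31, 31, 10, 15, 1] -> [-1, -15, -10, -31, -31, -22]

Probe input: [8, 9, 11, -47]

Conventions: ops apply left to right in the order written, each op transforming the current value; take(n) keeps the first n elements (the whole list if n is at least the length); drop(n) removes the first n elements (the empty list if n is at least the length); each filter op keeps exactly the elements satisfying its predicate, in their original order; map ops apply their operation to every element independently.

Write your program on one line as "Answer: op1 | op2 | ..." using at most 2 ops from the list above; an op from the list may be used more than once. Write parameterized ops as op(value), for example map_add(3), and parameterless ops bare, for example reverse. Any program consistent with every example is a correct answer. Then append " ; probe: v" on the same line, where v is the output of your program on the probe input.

map_neg | reverse ; probe: [47, -11, -9, -8]

Check, running the answer program on each example:
  [20, -4, -36, 32, -22, 13, 49, 5, -18] -> [-20, 4, 36, -32, 22, -13, -49, -5, 18] -> [18, -5, -49, -13, 22, -32, 36, 4, -20]
  [19, -30, -44, -33, 24, -33, 19, -10] -> [-19, 30, 44, 33, -24, 33, -19, 10] -> [10, -19, 33, -24, 33, 44, 30, -19]
  [-13, -14, -33] -> [13, 14, 33] -> [33, 14, 13]
  [34, 35, 22, -37, 35, -15, 8, 31] -> [-34, -35, -22, 37, -35, 15, -8, -31] -> [-31, -8, 15, -35, 37, -22, -35, -34]
  [22, 31, 31, 10, 15, 1] -> [-22, -31, -31, -10, -15, -1] -> [-1, -15, -10, -31, -31, -22]
  probe: [8, 9, 11, -47] -> [-8, -9, -11, 47] -> [47, -11, -9, -8]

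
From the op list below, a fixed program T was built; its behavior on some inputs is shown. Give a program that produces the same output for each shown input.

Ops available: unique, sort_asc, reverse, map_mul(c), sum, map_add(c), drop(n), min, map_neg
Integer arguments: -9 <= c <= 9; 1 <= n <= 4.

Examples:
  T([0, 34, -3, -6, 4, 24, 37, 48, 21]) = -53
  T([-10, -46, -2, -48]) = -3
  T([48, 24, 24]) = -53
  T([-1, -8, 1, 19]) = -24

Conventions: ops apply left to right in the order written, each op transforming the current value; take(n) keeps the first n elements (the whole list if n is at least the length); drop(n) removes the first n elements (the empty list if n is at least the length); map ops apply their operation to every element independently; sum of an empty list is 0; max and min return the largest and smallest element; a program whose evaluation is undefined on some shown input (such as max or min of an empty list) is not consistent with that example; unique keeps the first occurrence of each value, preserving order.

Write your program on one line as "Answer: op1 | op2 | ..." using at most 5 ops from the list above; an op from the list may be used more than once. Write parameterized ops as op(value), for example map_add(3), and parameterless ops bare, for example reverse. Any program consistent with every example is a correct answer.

map_neg | reverse | unique | map_add(-5) | min

Check, running the answer program on each example:
  [0, 34, -3, -6, 4, 24, 37, 48, 21] -> [0, -34, 3, 6, -4, -24, -37, -48, -21] -> [-21, -48, -37, -24, -4, 6, 3, -34, 0] -> [-21, -48, -37, -24, -4, 6, 3, -34, 0] -> [-26, -53, -42, -29, -9, 1, -2, -39, -5] -> -53
  [-10, -46, -2, -48] -> [10, 46, 2, 48] -> [48, 2, 46, 10] -> [48, 2, 46, 10] -> [43, -3, 41, 5] -> -3
  [48, 24, 24] -> [-48, -24, -24] -> [-24, -24, -48] -> [-24, -48] -> [-29, -53] -> -53
  [-1, -8, 1, 19] -> [1, 8, -1, -19] -> [-19, -1, 8, 1] -> [-19, -1, 8, 1] -> [-24, -6, 3, -4] -> -24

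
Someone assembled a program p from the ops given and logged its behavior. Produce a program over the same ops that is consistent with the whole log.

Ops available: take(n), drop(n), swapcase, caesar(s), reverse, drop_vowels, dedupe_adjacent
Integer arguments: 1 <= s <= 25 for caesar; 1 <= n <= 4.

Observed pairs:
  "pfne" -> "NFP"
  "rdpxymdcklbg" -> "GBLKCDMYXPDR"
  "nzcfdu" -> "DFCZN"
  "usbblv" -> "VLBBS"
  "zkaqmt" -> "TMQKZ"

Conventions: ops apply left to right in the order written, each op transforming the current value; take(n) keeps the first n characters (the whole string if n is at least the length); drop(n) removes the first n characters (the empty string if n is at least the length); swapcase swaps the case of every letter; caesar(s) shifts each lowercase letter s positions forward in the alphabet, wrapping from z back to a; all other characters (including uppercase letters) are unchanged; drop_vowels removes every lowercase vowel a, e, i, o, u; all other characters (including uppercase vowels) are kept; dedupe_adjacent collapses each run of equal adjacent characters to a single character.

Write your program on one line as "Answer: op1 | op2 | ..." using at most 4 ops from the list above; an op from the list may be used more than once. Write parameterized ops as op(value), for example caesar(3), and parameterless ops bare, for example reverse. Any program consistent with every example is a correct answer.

drop_vowels | swapcase | reverse

Check, running the answer program on each example:
  "pfne" -> "pfn" -> "PFN" -> "NFP"
  "rdpxymdcklbg" -> "rdpxymdcklbg" -> "RDPXYMDCKLBG" -> "GBLKCDMYXPDR"
  "nzcfdu" -> "nzcfd" -> "NZCFD" -> "DFCZN"
  "usbblv" -> "sbblv" -> "SBBLV" -> "VLBBS"
  "zkaqmt" -> "zkqmt" -> "ZKQMT" -> "TMQKZ"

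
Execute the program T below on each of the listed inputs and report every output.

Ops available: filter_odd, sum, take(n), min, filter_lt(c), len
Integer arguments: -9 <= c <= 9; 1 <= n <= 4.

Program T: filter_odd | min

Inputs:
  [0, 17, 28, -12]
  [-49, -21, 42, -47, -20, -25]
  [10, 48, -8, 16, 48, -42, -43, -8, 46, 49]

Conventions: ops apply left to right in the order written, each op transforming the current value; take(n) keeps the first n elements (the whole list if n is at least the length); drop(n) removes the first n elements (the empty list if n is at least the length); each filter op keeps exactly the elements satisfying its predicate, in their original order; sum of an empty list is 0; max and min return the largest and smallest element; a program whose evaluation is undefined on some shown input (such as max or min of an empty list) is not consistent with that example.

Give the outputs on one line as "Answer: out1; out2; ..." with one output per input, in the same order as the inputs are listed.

17; -49; -43

Execution, op by op:
  [0, 17, 28, -12] -> [17] -> 17
  [-49, -21, 42, -47, -20, -25] -> [-49, -21, -47, -25] -> -49
  [10, 48, -8, 16, 48, -42, -43, -8, 46, 49] -> [-43, 49] -> -43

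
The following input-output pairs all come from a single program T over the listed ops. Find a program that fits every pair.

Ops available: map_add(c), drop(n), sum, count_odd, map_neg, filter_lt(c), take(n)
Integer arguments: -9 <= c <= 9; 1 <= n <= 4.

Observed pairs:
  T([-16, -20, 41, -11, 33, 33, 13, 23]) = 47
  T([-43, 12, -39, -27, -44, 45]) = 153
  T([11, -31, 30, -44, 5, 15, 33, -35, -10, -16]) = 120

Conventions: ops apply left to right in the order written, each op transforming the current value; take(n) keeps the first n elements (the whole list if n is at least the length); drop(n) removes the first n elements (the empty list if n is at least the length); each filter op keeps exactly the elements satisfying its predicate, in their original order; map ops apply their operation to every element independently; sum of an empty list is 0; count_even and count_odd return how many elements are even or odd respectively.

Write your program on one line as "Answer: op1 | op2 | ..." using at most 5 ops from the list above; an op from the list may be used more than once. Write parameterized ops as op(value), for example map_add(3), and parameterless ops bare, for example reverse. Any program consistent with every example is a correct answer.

filter_lt(2) | take(4) | map_neg | sum

Check, running the answer program on each example:
  [-16, -20, 41, -11, 33, 33, 13, 23] -> [-16, -20, -11] -> [-16, -20, -11] -> [16, 20, 11] -> 47
  [-43, 12, -39, -27, -44, 45] -> [-43, -39, -27, -44] -> [-43, -39, -27, -44] -> [43, 39, 27, 44] -> 153
  [11, -31, 30, -44, 5, 15, 33, -35, -10, -16] -> [-31, -44, -35, -10, -16] -> [-31, -44, -35, -10] -> [31, 44, 35, 10] -> 120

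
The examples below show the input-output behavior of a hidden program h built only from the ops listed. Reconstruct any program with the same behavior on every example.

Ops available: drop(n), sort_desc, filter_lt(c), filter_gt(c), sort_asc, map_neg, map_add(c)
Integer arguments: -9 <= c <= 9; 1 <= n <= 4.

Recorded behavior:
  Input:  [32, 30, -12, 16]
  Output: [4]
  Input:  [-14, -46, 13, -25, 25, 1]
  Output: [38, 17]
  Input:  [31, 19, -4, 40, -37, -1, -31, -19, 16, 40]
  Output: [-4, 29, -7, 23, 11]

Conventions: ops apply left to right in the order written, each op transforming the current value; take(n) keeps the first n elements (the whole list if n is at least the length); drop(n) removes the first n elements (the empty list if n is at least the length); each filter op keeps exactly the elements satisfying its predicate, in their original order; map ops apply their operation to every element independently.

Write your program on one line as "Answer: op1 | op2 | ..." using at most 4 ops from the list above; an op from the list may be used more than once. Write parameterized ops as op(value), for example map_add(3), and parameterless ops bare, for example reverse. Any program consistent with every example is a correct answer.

map_neg | drop(1) | filter_gt(-1) | map_add(-8)

Check, running the answer program on each example:
  [32, 30, -12, 16] -> [-32, -30, 12, -16] -> [-30, 12, -16] -> [12] -> [4]
  [-14, -46, 13, -25, 25, 1] -> [14, 46, -13, 25, -25, -1] -> [46, -13, 25, -25, -1] -> [46, 25] -> [38, 17]
  [31, 19, -4, 40, -37, -1, -31, -19, 16, 40] -> [-31, -19, 4, -40, 37, 1, 31, 19, -16, -40] -> [-19, 4, -40, 37, 1, 31, 19, -16, -40] -> [4, 37, 1, 31, 19] -> [-4, 29, -7, 23, 11]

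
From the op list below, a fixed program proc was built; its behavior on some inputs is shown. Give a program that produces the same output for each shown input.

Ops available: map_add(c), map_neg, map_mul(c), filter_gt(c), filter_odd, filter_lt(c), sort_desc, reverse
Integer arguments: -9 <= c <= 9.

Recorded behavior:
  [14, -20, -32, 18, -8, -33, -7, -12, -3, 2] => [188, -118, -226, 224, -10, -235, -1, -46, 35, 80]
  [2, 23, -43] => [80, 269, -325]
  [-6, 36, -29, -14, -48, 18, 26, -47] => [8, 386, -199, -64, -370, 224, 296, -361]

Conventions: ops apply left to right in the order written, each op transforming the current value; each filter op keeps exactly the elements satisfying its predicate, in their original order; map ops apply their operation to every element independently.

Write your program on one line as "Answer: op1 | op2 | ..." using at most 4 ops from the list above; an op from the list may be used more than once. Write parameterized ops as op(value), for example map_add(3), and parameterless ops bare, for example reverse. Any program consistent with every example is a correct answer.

map_add(6) | map_mul(-9) | map_add(-8) | map_neg

Check, running the answer program on each example:
  [14, -20, -32, 18, -8, -33, -7, -12, -3, 2] -> [20, -14, -26, 24, -2, -27, -1, -6, 3, 8] -> [-180, 126, 234, -216, 18, 243, 9, 54, -27, -72] -> [-188, 118, 226, -224, 10, 235, 1, 46, -35, -80] -> [188, -118, -226, 224, -10, -235, -1, -46, 35, 80]
  [2, 23, -43] -> [8, 29, -37] -> [-72, -261, 333] -> [-80, -269, 325] -> [80, 269, -325]
  [-6, 36, -29, -14, -48, 18, 26, -47] -> [0, 42, -23, -8, -42, 24, 32, -41] -> [0, -378, 207, 72, 378, -216, -288, 369] -> [-8, -386, 199, 64, 370, -224, -296, 361] -> [8, 386, -199, -64, -370, 224, 296, -361]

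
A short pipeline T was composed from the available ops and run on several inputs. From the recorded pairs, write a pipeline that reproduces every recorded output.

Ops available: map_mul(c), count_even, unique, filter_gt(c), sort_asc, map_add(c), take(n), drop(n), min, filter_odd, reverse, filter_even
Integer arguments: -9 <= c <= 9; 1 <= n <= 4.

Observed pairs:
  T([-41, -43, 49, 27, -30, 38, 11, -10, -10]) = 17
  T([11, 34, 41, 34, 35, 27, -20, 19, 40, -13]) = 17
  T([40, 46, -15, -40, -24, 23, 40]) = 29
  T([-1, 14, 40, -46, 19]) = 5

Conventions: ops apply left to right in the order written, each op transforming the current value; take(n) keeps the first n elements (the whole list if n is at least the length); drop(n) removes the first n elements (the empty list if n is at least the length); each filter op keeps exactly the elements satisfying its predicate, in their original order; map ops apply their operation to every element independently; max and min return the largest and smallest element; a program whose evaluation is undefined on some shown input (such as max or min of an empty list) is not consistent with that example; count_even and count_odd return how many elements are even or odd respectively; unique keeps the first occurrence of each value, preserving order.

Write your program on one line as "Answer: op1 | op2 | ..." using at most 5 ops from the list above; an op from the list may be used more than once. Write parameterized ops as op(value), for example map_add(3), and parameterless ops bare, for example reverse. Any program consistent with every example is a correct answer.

map_add(2) | filter_gt(-2) | map_add(4) | min

Check, running the answer program on each example:
  [-41, -43, 49, 27, -30, 38, 11, -10, -10] -> [-39, -41, 51, 29, -28, 40, 13, -8, -8] -> [51, 29, 40, 13] -> [55, 33, 44, 17] -> 17
  [11, 34, 41, 34, 35, 27, -20, 19, 40, -13] -> [13, 36, 43, 36, 37, 29, -18, 21, 42, -11] -> [13, 36, 43, 36, 37, 29, 21, 42] -> [17, 40, 47, 40, 41, 33, 25, 46] -> 17
  [40, 46, -15, -40, -24, 23, 40] -> [42, 48, -13, -38, -22, 25, 42] -> [42, 48, 25, 42] -> [46, 52, 29, 46] -> 29
  [-1, 14, 40, -46, 19] -> [1, 16, 42, -44, 21] -> [1, 16, 42, 21] -> [5, 20, 46, 25] -> 5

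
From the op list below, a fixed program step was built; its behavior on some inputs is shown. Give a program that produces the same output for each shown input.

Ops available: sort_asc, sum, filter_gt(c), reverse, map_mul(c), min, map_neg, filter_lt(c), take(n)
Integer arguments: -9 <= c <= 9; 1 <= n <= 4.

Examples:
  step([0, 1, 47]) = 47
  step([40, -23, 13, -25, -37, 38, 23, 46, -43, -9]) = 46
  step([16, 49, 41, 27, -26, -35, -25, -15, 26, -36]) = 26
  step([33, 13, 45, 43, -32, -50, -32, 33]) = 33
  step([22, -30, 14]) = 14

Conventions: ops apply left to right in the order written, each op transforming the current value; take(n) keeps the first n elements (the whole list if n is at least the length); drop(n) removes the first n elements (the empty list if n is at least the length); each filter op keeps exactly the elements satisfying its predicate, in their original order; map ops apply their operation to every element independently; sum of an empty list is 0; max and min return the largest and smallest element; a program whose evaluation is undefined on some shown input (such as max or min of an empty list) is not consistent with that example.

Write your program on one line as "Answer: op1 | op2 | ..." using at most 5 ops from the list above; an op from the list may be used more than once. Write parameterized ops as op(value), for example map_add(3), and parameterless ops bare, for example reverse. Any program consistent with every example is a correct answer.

reverse | filter_gt(8) | take(1) | sum

Check, running the answer program on each example:
  [0, 1, 47] -> [47, 1, 0] -> [47] -> [47] -> 47
  [40, -23, 13, -25, -37, 38, 23, 46, -43, -9] -> [-9, -43, 46, 23, 38, -37, -25, 13, -23, 40] -> [46, 23, 38, 13, 40] -> [46] -> 46
  [16, 49, 41, 27, -26, -35, -25, -15, 26, -36] -> [-36, 26, -15, -25, -35, -26, 27, 41, 49, 16] -> [26, 27, 41, 49, 16] -> [26] -> 26
  [33, 13, 45, 43, -32, -50, -32, 33] -> [33, -32, -50, -32, 43, 45, 13, 33] -> [33, 43, 45, 13, 33] -> [33] -> 33
  [22, -30, 14] -> [14, -30, 22] -> [14, 22] -> [14] -> 14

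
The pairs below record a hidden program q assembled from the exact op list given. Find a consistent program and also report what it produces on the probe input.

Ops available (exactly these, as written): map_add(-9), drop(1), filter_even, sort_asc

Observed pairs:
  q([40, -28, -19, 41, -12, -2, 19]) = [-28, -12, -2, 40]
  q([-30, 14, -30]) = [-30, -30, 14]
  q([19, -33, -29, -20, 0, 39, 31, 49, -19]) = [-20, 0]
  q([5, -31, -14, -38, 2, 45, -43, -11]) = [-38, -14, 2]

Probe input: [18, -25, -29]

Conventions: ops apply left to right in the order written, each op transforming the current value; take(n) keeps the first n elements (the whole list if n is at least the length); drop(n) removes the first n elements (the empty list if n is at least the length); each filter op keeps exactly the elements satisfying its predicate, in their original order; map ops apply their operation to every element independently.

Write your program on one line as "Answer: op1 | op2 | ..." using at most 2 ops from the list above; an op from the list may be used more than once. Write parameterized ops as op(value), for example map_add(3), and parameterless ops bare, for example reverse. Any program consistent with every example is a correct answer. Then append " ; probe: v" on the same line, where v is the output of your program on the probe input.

sort_asc | filter_even ; probe: [18]

Check, running the answer program on each example:
  [40, -28, -19, 41, -12, -2, 19] -> [-28, -19, -12, -2, 19, 40, 41] -> [-28, -12, -2, 40]
  [-30, 14, -30] -> [-30, -30, 14] -> [-30, -30, 14]
  [19, -33, -29, -20, 0, 39, 31, 49, -19] -> [-33, -29, -20, -19, 0, 19, 31, 39, 49] -> [-20, 0]
  [5, -31, -14, -38, 2, 45, -43, -11] -> [-43, -38, -31, -14, -11, 2, 5, 45] -> [-38, -14, 2]
  probe: [18, -25, -29] -> [-29, -25, 18] -> [18]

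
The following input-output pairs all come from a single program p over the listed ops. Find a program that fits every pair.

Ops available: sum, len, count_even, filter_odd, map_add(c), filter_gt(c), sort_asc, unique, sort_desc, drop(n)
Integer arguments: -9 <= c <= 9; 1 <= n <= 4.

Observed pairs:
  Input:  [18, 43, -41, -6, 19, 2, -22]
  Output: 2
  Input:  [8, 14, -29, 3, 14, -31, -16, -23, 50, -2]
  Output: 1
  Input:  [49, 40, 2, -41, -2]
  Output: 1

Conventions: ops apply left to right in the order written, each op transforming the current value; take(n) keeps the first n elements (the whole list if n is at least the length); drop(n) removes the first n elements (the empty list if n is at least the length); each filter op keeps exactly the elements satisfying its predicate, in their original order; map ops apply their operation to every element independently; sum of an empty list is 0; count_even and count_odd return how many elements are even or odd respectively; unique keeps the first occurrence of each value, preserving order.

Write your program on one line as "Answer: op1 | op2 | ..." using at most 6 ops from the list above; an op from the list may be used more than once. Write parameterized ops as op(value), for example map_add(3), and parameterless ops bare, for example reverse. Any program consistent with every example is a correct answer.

sort_asc | filter_odd | filter_gt(-2) | map_add(9) | len

Check, running the answer program on each example:
  [18, 43, -41, -6, 19, 2, -22] -> [-41, -22, -6, 2, 18, 19, 43] -> [-41, 19, 43] -> [19, 43] -> [28, 52] -> 2
  [8, 14, -29, 3, 14, -31, -16, -23, 50, -2] -> [-31, -29, -23, -16, -2, 3, 8, 14, 14, 50] -> [-31, -29, -23, 3] -> [3] -> [12] -> 1
  [49, 40, 2, -41, -2] -> [-41, -2, 2, 40, 49] -> [-41, 49] -> [49] -> [58] -> 1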